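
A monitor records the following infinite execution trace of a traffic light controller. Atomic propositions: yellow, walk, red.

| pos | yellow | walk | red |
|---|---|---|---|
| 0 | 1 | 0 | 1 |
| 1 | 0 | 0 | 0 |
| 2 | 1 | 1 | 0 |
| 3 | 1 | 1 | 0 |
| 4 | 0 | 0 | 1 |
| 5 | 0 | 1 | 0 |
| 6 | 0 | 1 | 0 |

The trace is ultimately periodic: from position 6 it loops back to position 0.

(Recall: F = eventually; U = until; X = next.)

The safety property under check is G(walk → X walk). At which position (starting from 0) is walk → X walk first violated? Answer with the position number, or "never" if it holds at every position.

3

Check walk → X walk at each position in order: 0 ✓, 1 ✓, 2 ✓.
At position 3 the labels are {walk, yellow} and the next position 4 has {red}, so walk → X walk is false there. This is the first violation.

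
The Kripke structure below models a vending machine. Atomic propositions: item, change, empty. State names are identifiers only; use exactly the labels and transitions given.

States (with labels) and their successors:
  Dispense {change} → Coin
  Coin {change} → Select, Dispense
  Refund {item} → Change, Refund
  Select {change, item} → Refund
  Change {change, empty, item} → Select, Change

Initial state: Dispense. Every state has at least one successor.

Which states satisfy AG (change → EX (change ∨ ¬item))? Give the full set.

States satisfying change → EX (change ∨ ¬item): {Dispense, Coin, Refund, Change}.
States satisfying AG (change → EX (change ∨ ¬item)): ∅.

none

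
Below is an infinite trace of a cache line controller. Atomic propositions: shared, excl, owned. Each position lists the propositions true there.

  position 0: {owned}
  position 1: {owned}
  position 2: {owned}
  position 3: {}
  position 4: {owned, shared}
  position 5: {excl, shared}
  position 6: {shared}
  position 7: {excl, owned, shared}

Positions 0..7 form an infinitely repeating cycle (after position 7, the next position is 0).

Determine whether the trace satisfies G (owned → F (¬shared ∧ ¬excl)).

Yes

owned → F (¬shared ∧ ¬excl) holds at every position 0..7, and those are all positions ever visited, so G (owned → F (¬shared ∧ ¬excl)) holds.
Positions where owned holds: 0, 1, 2, 4, 7.
Check F (¬shared ∧ ¬excl) at each: 0→ok, 1→ok, 2→ok, 4→ok, 7→ok.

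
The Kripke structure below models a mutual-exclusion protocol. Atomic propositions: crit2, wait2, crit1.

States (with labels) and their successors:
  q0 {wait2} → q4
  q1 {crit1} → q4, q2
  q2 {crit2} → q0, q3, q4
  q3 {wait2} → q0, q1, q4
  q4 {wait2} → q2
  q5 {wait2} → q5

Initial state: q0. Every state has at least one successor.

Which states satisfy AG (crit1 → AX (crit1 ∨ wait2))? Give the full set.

States satisfying crit1 → AX (crit1 ∨ wait2): {q0, q2, q3, q4, q5}.
States satisfying AG (crit1 → AX (crit1 ∨ wait2)): {q5}.

{q5}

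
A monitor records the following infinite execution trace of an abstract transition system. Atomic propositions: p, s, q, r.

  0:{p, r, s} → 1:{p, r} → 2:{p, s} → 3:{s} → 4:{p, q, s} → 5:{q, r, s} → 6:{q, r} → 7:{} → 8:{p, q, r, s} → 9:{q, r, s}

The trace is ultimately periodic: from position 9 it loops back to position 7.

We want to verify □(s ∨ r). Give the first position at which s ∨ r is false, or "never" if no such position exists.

7

Check s ∨ r at each position in order: 0 ✓, 1 ✓, 2 ✓, 3 ✓, 4 ✓, 5 ✓, 6 ✓.
At position 7 the labels are {}, so s ∨ r is false there. This is the first violation.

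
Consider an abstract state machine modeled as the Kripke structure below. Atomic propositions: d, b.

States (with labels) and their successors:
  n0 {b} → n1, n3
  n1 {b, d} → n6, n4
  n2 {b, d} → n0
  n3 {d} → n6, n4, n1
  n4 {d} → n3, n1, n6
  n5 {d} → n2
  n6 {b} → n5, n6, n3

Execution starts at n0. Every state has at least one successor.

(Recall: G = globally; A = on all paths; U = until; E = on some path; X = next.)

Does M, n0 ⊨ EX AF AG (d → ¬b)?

Violated

States satisfying AF AG (d → ¬b): ∅.
States satisfying EX AF AG (d → ¬b): ∅.
No suitable path/successor from n0 witnesses the formula.
n0 ∉ Sat(EX AF AG (d → ¬b)).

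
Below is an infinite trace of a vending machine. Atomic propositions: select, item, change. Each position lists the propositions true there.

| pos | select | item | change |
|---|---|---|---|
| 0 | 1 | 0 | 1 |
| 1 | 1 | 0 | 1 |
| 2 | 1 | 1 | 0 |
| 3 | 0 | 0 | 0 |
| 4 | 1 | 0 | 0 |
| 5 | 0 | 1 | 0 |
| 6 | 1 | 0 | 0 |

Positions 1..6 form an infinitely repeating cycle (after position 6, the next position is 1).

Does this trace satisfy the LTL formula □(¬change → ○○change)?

¬change → ○○change must hold at every position from 0 onward. It fails at position 2, so □(¬change → ○○change) is false.
Positions where ¬change holds: 2, 3, 4, 5, 6.
Check ○○change at each: 2→fails, 3→fails, 4→fails, 5→ok, 6→fails.

Does not hold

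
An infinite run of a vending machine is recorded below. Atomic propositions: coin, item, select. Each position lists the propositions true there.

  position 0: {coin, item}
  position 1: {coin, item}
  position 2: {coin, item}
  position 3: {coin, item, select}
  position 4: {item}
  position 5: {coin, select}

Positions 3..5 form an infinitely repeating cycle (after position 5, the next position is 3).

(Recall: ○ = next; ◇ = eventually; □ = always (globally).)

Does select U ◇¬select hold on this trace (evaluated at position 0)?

Walking from position 0: ◇¬select first holds at position 0, and select holds at every earlier position along the way, so select U ◇¬select holds.

Yes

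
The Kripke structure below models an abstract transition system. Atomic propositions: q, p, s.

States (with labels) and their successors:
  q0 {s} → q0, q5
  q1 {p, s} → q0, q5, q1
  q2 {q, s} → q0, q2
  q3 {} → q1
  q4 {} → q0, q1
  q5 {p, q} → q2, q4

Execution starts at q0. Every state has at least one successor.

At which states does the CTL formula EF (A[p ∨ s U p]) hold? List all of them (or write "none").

{q0, q1, q2, q3, q4, q5}

States satisfying A[p ∨ s U p]: {q1, q5}.
States satisfying EF (A[p ∨ s U p]): {q0, q1, q2, q3, q4, q5}.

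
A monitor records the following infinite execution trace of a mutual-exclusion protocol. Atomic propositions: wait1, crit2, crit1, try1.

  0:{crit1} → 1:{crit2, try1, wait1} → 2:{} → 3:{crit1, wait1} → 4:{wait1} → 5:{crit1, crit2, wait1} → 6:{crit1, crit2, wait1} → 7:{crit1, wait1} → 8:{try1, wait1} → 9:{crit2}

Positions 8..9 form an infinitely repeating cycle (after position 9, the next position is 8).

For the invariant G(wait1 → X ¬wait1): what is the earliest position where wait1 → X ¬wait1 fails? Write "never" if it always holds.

3

Check wait1 → X ¬wait1 at each position in order: 0 ✓, 1 ✓, 2 ✓.
At position 3 the labels are {crit1, wait1} and the next position 4 has {wait1}, so wait1 → X ¬wait1 is false there. This is the first violation.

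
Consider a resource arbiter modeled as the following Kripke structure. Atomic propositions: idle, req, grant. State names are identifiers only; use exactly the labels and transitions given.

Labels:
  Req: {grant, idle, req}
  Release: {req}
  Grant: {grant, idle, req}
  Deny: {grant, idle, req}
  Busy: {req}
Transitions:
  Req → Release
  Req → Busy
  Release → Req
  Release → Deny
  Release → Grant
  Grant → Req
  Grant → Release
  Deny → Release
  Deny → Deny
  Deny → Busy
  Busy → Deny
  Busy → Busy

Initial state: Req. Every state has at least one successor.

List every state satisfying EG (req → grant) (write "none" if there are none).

States satisfying req → grant: {Req, Grant, Deny}.
States satisfying EG (req → grant): {Deny}.

{Deny}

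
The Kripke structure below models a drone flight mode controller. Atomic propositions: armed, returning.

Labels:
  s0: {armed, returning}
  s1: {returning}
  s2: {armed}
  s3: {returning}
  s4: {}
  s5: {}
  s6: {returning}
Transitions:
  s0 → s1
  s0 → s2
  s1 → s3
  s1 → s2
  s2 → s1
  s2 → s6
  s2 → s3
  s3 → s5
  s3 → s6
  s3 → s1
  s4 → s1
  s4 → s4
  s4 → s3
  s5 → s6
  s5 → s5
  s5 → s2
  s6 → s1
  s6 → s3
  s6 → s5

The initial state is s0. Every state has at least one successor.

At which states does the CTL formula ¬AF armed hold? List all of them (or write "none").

States satisfying armed: {s0, s2}.
States satisfying AF armed: {s0, s2}.
States satisfying ¬AF armed: {s1, s3, s4, s5, s6}.

{s1, s3, s4, s5, s6}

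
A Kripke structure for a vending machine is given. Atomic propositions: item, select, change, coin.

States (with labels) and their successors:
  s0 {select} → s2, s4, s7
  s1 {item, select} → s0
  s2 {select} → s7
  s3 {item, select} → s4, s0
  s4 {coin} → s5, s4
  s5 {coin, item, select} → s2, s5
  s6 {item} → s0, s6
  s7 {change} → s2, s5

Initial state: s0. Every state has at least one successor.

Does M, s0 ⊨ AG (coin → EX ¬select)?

States satisfying coin → EX ¬select: {s0, s1, s2, s3, s4, s6, s7}.
States satisfying AG (coin → EX ¬select): ∅.
s5 is reachable from s0 and violates coin → EX ¬select, so AG fails at s0.
s0 ∉ Sat(AG (coin → EX ¬select)).

Violated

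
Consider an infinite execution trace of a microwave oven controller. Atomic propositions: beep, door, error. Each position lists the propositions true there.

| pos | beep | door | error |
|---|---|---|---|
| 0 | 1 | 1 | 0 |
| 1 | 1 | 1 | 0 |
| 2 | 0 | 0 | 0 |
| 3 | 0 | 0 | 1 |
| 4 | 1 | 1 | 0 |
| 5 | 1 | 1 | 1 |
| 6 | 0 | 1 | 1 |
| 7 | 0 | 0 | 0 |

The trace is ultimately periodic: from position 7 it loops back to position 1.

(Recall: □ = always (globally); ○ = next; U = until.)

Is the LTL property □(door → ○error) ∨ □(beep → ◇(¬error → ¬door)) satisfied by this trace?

Holds

door → ○error must hold at every position from 0 onward. It fails at position 0, so □(door → ○error) is false.
Positions where door holds: 0, 1, 4, 5, 6.
Check ○error at each: 0→fails, 1→fails, 4→ok, 5→ok, 6→fails.
beep → ◇(¬error → ¬door) holds at every position 0..7, and those are all positions ever visited, so □(beep → ◇(¬error → ¬door)) holds.
Positions where beep holds: 0, 1, 4, 5.
Check ◇(¬error → ¬door) at each: 0→ok, 1→ok, 4→ok, 5→ok.
At position 0: □(door → ○error) is false; □(beep → ◇(¬error → ¬door)) is true; so □(door → ○error) ∨ □(beep → ◇(¬error → ¬door)) is true.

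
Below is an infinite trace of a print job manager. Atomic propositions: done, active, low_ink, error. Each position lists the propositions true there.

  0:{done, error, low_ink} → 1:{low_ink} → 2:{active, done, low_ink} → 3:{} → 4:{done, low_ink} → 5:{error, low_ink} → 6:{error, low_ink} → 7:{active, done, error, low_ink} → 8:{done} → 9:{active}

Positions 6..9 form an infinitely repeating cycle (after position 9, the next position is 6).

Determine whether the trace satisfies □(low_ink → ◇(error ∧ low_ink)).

Yes

low_ink → ◇(error ∧ low_ink) holds at every position 0..9, and those are all positions ever visited, so □(low_ink → ◇(error ∧ low_ink)) holds.
Positions where low_ink holds: 0, 1, 2, 4, 5, 6, 7.
Check ◇(error ∧ low_ink) at each: 0→ok, 1→ok, 2→ok, 4→ok, 5→ok, 6→ok, 7→ok.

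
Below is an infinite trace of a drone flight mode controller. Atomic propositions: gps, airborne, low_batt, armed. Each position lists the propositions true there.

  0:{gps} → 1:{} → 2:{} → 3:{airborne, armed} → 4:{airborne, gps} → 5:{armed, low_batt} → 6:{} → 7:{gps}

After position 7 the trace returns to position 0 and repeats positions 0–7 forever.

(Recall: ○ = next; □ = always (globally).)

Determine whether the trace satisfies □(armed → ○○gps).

armed → ○○gps must hold at every position from 0 onward. It fails at position 3, so □(armed → ○○gps) is false.
Positions where armed holds: 3, 5.
Check ○○gps at each: 3→fails, 5→ok.

No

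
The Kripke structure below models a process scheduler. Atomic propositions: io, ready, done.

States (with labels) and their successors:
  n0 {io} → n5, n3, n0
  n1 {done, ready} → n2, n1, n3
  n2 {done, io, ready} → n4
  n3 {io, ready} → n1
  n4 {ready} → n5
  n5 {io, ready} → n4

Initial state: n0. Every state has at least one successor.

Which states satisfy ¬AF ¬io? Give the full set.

{n0}

States satisfying ¬io: {n1, n4}.
States satisfying AF ¬io: {n1, n2, n3, n4, n5}.
States satisfying ¬AF ¬io: {n0}.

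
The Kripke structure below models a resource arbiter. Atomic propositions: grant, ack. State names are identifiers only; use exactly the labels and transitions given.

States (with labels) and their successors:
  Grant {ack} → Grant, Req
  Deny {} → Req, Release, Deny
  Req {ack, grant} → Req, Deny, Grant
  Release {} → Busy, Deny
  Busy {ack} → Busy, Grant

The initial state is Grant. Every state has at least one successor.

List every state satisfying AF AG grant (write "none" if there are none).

States satisfying AG grant: ∅.
States satisfying AF AG grant: ∅.

none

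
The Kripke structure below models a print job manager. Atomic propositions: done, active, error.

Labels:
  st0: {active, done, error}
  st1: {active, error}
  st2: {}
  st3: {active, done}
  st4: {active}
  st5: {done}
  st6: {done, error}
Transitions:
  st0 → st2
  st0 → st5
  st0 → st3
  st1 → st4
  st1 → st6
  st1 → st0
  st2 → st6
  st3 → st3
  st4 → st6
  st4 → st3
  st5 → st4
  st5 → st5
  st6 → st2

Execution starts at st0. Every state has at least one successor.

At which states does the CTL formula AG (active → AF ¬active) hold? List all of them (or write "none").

States satisfying active → AF ¬active: {st2, st5, st6}.
States satisfying AG (active → AF ¬active): {st2, st6}.

{st2, st6}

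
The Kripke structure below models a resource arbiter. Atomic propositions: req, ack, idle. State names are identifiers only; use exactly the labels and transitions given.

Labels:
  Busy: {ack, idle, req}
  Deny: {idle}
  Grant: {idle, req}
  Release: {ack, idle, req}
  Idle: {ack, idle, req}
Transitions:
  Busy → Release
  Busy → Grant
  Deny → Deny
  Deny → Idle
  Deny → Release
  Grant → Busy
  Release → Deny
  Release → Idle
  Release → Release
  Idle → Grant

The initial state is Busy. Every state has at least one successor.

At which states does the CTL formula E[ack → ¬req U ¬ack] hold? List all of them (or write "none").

{Deny, Grant}

States satisfying ack → ¬req: {Deny, Grant}.
States satisfying ¬ack: {Deny, Grant}.
States satisfying E[ack → ¬req U ¬ack]: {Deny, Grant}.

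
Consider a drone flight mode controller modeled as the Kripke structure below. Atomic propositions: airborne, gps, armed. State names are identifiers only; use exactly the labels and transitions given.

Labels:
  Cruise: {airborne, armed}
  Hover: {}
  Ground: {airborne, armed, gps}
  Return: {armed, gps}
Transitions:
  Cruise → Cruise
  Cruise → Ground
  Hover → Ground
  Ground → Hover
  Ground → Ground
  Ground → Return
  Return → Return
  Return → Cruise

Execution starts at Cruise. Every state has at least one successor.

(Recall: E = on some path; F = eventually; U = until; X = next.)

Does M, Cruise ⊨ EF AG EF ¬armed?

States satisfying AG EF ¬armed: {Cruise, Hover, Ground, Return}.
States satisfying EF AG EF ¬armed: {Cruise, Hover, Ground, Return}.
Some path from Cruise reaches a state where AG EF ¬armed holds.
Cruise ∈ Sat(EF AG EF ¬armed).

Holds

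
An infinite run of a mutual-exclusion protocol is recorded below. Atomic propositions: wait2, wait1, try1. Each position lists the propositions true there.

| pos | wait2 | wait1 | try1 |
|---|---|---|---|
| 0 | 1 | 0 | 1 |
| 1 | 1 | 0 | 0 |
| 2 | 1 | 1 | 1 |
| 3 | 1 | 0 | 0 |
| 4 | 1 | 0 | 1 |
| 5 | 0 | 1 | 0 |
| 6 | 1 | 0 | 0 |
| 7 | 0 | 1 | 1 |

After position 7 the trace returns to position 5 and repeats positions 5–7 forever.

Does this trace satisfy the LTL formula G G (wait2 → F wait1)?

G (wait2 → F wait1) holds at every position 0..7, and those are all positions ever visited, so G G (wait2 → F wait1) holds.

Satisfied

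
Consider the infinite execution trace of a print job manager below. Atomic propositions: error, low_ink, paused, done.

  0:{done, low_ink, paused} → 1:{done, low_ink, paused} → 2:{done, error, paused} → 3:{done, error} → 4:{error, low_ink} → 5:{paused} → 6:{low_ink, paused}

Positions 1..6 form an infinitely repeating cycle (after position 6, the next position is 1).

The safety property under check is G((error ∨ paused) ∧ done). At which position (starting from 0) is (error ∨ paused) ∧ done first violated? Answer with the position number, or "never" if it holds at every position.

Check (error ∨ paused) ∧ done at each position in order: 0 ✓, 1 ✓, 2 ✓, 3 ✓.
At position 4 the labels are {error, low_ink}, so (error ∨ paused) ∧ done is false there. This is the first violation.

4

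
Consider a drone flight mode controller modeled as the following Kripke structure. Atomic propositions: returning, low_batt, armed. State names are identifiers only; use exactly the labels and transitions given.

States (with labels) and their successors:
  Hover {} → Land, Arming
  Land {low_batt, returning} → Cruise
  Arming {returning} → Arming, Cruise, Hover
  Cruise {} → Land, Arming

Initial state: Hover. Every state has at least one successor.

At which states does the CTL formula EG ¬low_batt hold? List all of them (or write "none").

{Hover, Arming, Cruise}

States satisfying ¬low_batt: {Hover, Arming, Cruise}.
States satisfying EG ¬low_batt: {Hover, Arming, Cruise}.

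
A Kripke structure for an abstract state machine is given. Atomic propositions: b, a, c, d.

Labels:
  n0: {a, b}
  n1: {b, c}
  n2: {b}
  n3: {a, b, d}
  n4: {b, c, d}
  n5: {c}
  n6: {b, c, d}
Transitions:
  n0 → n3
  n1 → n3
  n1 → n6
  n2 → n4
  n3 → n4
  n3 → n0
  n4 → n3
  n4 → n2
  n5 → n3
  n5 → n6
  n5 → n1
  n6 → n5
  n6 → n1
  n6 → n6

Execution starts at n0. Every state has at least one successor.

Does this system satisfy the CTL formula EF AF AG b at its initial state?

Satisfied

States satisfying AF AG b: {n0, n2, n3, n4}.
States satisfying EF AF AG b: {n0, n1, n2, n3, n4, n5, n6}.
Some path from n0 reaches a state where AF AG b holds.
n0 ∈ Sat(EF AF AG b).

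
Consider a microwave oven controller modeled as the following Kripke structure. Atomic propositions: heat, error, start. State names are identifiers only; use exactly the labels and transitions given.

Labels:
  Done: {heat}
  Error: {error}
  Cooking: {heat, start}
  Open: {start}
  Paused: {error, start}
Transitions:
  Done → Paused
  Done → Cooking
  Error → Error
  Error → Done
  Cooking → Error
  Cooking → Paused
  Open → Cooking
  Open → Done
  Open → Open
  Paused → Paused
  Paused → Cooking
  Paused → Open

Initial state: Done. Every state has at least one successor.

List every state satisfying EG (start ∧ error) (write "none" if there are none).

States satisfying start ∧ error: {Paused}.
States satisfying EG (start ∧ error): {Paused}.

{Paused}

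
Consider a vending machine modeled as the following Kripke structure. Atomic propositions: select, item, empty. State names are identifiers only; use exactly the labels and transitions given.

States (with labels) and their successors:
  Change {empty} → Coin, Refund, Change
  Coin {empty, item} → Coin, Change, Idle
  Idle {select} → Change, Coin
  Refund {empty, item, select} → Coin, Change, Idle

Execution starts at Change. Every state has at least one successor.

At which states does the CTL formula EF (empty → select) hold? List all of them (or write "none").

States satisfying empty → select: {Idle, Refund}.
States satisfying EF (empty → select): {Change, Coin, Idle, Refund}.

{Change, Coin, Idle, Refund}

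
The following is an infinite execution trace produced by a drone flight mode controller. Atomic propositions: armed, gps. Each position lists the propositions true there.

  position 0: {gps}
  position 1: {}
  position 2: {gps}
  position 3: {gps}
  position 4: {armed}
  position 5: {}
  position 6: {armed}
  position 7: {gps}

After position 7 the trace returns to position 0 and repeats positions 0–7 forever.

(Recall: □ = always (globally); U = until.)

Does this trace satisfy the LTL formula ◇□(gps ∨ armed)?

Violated

□(gps ∨ armed) is false at every position 0..7, so it never becomes true and ◇□(gps ∨ armed) fails.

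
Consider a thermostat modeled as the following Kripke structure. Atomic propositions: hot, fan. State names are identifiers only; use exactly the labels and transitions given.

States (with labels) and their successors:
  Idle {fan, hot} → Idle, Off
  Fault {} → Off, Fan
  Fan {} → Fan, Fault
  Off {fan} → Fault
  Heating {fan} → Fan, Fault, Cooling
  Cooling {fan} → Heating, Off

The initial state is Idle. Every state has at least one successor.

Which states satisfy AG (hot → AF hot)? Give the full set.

States satisfying hot → AF hot: {Idle, Fault, Fan, Off, Heating, Cooling}.
States satisfying AG (hot → AF hot): {Idle, Fault, Fan, Off, Heating, Cooling}.

{Idle, Fault, Fan, Off, Heating, Cooling}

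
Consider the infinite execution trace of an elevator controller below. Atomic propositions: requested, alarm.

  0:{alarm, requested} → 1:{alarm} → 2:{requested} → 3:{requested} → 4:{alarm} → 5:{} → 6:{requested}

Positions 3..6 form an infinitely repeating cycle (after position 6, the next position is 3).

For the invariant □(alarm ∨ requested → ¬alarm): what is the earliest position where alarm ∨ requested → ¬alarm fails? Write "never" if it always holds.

0

At position 0 the labels are {alarm, requested}, so alarm ∨ requested → ¬alarm is false there. This is the first violation.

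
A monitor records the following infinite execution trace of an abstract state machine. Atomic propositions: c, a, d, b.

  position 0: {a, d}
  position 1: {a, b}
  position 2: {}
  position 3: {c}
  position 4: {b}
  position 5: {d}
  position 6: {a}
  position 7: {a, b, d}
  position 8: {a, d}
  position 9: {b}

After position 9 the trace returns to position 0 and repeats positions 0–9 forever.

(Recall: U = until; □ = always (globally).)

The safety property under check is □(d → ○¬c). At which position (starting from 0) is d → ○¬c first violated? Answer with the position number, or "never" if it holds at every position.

never

d → ○¬c holds at every position 0..9, and those are all the positions the trace ever visits, so the invariant □(d → ○¬c) is never violated.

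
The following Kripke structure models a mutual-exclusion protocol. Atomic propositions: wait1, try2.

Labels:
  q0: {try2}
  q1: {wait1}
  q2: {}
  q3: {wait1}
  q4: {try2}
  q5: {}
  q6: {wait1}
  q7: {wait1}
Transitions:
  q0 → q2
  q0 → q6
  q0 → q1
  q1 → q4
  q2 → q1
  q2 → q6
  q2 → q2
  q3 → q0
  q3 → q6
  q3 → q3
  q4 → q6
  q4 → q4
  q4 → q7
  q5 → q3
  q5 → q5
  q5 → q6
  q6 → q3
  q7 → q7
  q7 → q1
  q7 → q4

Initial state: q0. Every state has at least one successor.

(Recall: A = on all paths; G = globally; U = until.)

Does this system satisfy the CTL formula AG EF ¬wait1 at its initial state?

States satisfying EF ¬wait1: {q0, q1, q2, q3, q4, q5, q6, q7}.
States satisfying AG EF ¬wait1: {q0, q1, q2, q3, q4, q5, q6, q7}.
Every state reachable from q0 satisfies EF ¬wait1.
q0 ∈ Sat(AG EF ¬wait1).

Satisfied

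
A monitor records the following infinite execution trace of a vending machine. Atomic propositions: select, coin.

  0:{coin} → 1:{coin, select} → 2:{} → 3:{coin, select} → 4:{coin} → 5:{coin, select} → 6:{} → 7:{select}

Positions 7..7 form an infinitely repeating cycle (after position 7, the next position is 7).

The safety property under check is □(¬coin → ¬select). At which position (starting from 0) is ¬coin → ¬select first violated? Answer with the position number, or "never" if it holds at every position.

7

Check ¬coin → ¬select at each position in order: 0 ✓, 1 ✓, 2 ✓, 3 ✓, 4 ✓, 5 ✓, 6 ✓.
At position 7 the labels are {select}, so ¬coin → ¬select is false there. This is the first violation.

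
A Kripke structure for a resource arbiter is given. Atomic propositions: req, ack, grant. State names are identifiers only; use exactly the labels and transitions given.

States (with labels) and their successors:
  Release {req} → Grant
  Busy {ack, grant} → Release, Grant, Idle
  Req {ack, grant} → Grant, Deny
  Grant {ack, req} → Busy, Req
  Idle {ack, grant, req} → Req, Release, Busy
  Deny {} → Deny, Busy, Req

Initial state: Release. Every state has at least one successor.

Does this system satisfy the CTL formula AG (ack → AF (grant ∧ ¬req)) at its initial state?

Yes

States satisfying ack → AF (grant ∧ ¬req): {Release, Busy, Req, Grant, Idle, Deny}.
States satisfying AG (ack → AF (grant ∧ ¬req)): {Release, Busy, Req, Grant, Idle, Deny}.
Every state reachable from Release satisfies ack → AF (grant ∧ ¬req).
Release ∈ Sat(AG (ack → AF (grant ∧ ¬req))).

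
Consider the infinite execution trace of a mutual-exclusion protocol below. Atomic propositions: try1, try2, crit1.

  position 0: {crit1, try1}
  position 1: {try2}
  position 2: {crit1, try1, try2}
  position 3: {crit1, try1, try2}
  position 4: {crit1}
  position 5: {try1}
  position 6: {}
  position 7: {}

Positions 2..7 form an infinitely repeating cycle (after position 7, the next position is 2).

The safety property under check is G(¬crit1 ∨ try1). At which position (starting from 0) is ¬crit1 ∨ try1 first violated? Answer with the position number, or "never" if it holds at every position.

4

Check ¬crit1 ∨ try1 at each position in order: 0 ✓, 1 ✓, 2 ✓, 3 ✓.
At position 4 the labels are {crit1}, so ¬crit1 ∨ try1 is false there. This is the first violation.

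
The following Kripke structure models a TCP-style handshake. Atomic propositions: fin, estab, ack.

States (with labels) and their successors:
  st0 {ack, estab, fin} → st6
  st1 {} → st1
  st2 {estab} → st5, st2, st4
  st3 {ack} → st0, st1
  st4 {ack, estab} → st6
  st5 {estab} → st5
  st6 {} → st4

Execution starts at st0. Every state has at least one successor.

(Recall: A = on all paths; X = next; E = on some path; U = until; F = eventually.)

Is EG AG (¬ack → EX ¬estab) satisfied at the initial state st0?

Violated

States satisfying AG (¬ack → EX ¬estab): {st1}.
States satisfying EG AG (¬ack → EX ¬estab): {st1}.
No suitable path/successor from st0 witnesses the formula.
st0 ∉ Sat(EG AG (¬ack → EX ¬estab)).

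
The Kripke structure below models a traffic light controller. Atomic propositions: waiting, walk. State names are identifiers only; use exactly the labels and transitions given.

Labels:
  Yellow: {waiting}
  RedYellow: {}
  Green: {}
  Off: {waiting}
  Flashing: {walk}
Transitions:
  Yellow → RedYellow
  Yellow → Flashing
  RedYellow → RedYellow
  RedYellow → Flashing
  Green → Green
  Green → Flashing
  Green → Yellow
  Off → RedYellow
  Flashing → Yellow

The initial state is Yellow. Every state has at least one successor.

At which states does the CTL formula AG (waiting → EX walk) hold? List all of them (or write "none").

States satisfying waiting → EX walk: {Yellow, RedYellow, Green, Flashing}.
States satisfying AG (waiting → EX walk): {Yellow, RedYellow, Green, Flashing}.

{Yellow, RedYellow, Green, Flashing}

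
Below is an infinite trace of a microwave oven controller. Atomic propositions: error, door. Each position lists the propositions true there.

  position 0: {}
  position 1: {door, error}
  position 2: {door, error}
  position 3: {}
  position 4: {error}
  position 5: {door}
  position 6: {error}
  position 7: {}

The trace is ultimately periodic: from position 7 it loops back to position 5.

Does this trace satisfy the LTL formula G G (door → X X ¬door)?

G (door → X X ¬door) holds at every position 0..7, and those are all positions ever visited, so G G (door → X X ¬door) holds.

Holds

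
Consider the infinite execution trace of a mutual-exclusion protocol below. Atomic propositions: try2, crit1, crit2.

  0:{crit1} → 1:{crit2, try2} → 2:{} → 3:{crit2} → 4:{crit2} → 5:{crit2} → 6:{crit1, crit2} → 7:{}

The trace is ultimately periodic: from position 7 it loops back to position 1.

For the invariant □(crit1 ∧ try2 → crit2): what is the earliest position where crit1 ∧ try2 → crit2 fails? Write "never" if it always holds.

crit1 ∧ try2 → crit2 holds at every position 0..7, and those are all the positions the trace ever visits, so the invariant □(crit1 ∧ try2 → crit2) is never violated.

never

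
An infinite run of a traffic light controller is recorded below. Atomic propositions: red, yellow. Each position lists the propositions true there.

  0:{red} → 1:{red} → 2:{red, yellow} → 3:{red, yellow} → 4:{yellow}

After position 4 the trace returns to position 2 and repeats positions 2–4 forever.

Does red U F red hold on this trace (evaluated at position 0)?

Walking from position 0: F red first holds at position 0, and red holds at every earlier position along the way, so red U F red holds.

Yes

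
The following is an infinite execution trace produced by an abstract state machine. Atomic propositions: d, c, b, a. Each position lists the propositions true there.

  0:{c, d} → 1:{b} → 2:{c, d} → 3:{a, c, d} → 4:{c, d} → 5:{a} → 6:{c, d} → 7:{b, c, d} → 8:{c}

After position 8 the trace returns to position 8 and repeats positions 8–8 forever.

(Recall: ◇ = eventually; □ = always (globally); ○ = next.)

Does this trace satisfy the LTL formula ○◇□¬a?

Holds

The position after 0 is 1; ◇□¬a is true there.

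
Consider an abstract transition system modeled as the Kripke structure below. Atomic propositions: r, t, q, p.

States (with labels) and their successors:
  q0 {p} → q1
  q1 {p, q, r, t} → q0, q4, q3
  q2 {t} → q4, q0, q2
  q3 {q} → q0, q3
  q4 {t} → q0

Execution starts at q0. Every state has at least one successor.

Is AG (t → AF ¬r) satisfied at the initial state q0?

Holds

States satisfying t → AF ¬r: {q0, q1, q2, q3, q4}.
States satisfying AG (t → AF ¬r): {q0, q1, q2, q3, q4}.
Every state reachable from q0 satisfies t → AF ¬r.
q0 ∈ Sat(AG (t → AF ¬r)).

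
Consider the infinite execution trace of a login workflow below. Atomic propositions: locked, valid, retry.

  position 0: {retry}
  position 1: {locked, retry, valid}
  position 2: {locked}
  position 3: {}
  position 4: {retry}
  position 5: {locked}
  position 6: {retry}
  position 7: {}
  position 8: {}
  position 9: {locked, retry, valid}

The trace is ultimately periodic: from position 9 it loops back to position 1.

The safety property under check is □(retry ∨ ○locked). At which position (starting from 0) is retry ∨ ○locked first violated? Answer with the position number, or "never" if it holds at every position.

2

Check retry ∨ ○locked at each position in order: 0 ✓, 1 ✓.
At position 2 the labels are {locked} and the next position 3 has {}, so retry ∨ ○locked is false there. This is the first violation.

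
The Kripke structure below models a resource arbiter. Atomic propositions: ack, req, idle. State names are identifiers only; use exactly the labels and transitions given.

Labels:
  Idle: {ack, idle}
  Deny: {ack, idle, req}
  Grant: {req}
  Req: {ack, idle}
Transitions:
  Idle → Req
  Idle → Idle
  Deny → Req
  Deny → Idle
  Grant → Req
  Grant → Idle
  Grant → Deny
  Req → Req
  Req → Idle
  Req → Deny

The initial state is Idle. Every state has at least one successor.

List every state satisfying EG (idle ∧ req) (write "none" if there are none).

States satisfying idle ∧ req: {Deny}.
States satisfying EG (idle ∧ req): ∅.

none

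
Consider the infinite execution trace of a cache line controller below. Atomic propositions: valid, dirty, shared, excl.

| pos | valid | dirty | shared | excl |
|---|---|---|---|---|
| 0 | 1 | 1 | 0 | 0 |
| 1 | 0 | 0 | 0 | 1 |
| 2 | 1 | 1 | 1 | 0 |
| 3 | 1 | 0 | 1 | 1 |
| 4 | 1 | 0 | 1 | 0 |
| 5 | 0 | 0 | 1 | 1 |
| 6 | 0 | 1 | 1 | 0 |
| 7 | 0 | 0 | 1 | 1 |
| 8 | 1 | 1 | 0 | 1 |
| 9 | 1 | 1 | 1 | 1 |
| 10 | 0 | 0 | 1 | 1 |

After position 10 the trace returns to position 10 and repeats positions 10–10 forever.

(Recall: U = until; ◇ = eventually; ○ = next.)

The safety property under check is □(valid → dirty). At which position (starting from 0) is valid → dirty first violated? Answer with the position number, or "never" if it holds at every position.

3

Check valid → dirty at each position in order: 0 ✓, 1 ✓, 2 ✓.
At position 3 the labels are {excl, shared, valid}, so valid → dirty is false there. This is the first violation.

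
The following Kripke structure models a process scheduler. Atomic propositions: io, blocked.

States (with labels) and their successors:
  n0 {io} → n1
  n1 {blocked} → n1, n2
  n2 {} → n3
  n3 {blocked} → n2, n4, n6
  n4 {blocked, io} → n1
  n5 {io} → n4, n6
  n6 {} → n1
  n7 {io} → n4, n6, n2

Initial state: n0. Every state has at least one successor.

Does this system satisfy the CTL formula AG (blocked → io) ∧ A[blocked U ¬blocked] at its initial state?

States satisfying blocked → io: {n0, n2, n4, n5, n6, n7}.
States satisfying AG (blocked → io): ∅.
States satisfying blocked: {n1, n3, n4}.
States satisfying ¬blocked: {n0, n2, n5, n6, n7}.
States satisfying A[blocked U ¬blocked]: {n0, n2, n5, n6, n7}.
States satisfying AG (blocked → io) ∧ A[blocked U ¬blocked]: ∅.
n0 ∉ Sat(AG (blocked → io) ∧ A[blocked U ¬blocked]).

Violated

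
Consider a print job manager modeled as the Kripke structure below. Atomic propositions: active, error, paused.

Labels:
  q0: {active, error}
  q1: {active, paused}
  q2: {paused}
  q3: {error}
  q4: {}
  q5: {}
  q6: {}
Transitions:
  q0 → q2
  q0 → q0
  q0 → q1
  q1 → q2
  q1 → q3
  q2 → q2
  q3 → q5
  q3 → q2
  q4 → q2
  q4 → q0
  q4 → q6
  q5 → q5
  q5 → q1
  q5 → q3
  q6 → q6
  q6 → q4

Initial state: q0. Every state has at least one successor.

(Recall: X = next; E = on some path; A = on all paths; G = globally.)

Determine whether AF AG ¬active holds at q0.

No

States satisfying AG ¬active: {q2}.
States satisfying AF AG ¬active: {q2}.
There is a path from q0 along which AG ¬active never holds.
q0 ∉ Sat(AF AG ¬active).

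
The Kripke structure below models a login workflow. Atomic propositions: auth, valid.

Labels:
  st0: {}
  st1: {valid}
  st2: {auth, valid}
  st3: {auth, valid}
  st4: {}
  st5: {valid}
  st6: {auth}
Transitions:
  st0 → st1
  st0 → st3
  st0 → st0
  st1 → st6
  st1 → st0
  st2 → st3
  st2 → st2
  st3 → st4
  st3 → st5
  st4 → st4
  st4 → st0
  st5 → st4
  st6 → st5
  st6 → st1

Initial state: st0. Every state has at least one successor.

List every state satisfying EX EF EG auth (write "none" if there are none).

{st2}

States satisfying EF EG auth: {st2}.
States satisfying EX EF EG auth: {st2}.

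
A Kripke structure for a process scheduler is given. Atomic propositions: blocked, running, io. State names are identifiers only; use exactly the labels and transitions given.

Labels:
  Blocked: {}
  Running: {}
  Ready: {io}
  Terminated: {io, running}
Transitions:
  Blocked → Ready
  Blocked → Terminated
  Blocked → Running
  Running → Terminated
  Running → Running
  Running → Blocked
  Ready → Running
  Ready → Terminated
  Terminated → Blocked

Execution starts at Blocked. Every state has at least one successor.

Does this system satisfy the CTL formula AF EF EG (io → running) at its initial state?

States satisfying EF EG (io → running): {Blocked, Running, Ready, Terminated}.
States satisfying AF EF EG (io → running): {Blocked, Running, Ready, Terminated}.
Blocked ∈ Sat(AF EF EG (io → running)).

Yes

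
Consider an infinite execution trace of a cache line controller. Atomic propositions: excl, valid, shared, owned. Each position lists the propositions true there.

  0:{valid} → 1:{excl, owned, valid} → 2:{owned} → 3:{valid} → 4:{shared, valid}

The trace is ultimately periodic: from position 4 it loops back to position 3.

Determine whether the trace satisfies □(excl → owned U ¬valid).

excl → owned U ¬valid holds at every position 0..4, and those are all positions ever visited, so □(excl → owned U ¬valid) holds.
Positions where excl holds: 1.
Check owned U ¬valid at each: 1→ok.

Yes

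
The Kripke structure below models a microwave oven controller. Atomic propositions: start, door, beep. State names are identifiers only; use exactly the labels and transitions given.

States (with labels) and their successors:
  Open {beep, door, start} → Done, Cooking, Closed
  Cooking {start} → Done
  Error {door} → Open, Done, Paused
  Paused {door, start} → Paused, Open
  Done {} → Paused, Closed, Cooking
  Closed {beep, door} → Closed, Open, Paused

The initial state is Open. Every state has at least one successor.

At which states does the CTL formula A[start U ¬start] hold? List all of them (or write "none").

States satisfying start: {Open, Cooking, Paused}.
States satisfying ¬start: {Error, Done, Closed}.
States satisfying A[start U ¬start]: {Open, Cooking, Error, Done, Closed}.

{Open, Cooking, Error, Done, Closed}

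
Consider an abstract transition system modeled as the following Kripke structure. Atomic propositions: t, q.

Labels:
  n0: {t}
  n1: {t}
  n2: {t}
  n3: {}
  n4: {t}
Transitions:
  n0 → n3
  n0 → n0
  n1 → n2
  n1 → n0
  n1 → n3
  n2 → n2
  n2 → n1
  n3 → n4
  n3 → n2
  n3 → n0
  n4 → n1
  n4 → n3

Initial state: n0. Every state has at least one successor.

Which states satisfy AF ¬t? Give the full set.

{n3}

States satisfying ¬t: {n3}.
States satisfying AF ¬t: {n3}.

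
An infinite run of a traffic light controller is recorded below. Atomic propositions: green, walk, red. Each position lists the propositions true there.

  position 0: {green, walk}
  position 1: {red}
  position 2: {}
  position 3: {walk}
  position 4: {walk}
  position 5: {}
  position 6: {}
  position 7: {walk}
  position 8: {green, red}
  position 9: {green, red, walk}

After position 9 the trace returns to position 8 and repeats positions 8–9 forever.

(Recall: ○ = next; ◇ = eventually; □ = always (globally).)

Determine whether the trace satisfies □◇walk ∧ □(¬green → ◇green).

◇walk holds at every position 0..9, and those are all positions ever visited, so □◇walk holds.
¬green → ◇green holds at every position 0..9, and those are all positions ever visited, so □(¬green → ◇green) holds.
Positions where ¬green holds: 1, 2, 3, 4, 5, 6, 7.
Check ◇green at each: 1→ok, 2→ok, 3→ok, 4→ok, 5→ok, 6→ok, 7→ok.
At position 0: □◇walk is true; □(¬green → ◇green) is true; so □◇walk ∧ □(¬green → ◇green) is true.

Holds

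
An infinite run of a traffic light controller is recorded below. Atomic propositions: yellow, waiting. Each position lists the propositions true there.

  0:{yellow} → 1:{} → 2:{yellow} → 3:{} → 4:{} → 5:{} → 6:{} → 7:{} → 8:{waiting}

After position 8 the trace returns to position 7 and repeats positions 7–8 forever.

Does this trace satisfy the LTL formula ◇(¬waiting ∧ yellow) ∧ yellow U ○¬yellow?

Yes

¬waiting ∧ yellow holds at position 0, which is reachable from 0, so ◇(¬waiting ∧ yellow) holds.
Walking from position 0: ○¬yellow first holds at position 0, and yellow holds at every earlier position along the way, so yellow U ○¬yellow holds.
At position 0: ◇(¬waiting ∧ yellow) is true; yellow U ○¬yellow is true; so ◇(¬waiting ∧ yellow) ∧ yellow U ○¬yellow is true.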